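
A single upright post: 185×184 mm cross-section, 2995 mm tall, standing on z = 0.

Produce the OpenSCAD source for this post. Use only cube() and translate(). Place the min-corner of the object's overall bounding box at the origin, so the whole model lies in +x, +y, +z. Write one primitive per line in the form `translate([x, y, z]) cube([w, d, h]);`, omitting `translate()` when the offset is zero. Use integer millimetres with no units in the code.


cube([185, 184, 2995]);


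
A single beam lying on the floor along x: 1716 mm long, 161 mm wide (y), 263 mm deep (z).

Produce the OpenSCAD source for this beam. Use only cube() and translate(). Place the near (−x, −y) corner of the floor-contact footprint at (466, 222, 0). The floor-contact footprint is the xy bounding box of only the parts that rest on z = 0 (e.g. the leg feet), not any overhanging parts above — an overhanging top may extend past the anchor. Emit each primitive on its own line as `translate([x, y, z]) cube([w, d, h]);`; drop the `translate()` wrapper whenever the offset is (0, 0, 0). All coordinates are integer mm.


translate([466, 222, 0]) cube([1716, 161, 263]);


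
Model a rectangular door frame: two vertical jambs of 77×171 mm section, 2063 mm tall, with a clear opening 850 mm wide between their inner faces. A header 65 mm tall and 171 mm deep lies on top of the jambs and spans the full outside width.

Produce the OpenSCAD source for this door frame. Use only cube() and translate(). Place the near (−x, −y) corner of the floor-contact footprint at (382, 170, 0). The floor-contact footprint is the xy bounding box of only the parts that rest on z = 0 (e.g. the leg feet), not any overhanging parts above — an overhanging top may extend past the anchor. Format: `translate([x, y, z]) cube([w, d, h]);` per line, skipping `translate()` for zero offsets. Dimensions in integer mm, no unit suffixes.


translate([382, 170, 0]) cube([77, 171, 2063]);
translate([1309, 170, 0]) cube([77, 171, 2063]);
translate([382, 170, 2063]) cube([1004, 171, 65]);


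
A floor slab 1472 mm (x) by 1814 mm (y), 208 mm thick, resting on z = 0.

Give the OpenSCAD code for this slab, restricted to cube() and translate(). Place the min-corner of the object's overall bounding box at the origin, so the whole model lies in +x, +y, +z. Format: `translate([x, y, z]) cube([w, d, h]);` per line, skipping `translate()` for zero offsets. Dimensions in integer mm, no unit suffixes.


cube([1472, 1814, 208]);


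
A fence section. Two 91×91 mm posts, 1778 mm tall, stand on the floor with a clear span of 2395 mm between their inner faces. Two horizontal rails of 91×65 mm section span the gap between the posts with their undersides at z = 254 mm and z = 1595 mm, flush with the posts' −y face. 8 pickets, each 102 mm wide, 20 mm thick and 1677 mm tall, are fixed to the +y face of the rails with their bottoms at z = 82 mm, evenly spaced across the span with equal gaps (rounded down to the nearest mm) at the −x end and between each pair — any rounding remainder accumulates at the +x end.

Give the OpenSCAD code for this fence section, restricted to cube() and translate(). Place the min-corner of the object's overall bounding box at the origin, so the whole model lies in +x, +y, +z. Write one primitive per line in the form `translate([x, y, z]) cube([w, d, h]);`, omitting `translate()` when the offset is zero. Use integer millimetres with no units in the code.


cube([91, 91, 1778]);
translate([2486, 0, 0]) cube([91, 91, 1778]);
translate([91, 0, 254]) cube([2395, 91, 65]);
translate([91, 0, 1595]) cube([2395, 91, 65]);
translate([266, 91, 82]) cube([102, 20, 1677]);
translate([543, 91, 82]) cube([102, 20, 1677]);
translate([820, 91, 82]) cube([102, 20, 1677]);
translate([1097, 91, 82]) cube([102, 20, 1677]);
translate([1374, 91, 82]) cube([102, 20, 1677]);
translate([1651, 91, 82]) cube([102, 20, 1677]);
translate([1928, 91, 82]) cube([102, 20, 1677]);
translate([2205, 91, 82]) cube([102, 20, 1677]);


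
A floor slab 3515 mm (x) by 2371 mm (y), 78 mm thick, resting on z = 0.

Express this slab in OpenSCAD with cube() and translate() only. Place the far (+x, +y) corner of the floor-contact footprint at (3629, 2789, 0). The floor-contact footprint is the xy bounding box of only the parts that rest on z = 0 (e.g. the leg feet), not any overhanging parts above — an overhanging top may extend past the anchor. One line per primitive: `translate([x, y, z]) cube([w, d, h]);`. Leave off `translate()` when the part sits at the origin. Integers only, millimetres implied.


translate([114, 418, 0]) cube([3515, 2371, 78]);


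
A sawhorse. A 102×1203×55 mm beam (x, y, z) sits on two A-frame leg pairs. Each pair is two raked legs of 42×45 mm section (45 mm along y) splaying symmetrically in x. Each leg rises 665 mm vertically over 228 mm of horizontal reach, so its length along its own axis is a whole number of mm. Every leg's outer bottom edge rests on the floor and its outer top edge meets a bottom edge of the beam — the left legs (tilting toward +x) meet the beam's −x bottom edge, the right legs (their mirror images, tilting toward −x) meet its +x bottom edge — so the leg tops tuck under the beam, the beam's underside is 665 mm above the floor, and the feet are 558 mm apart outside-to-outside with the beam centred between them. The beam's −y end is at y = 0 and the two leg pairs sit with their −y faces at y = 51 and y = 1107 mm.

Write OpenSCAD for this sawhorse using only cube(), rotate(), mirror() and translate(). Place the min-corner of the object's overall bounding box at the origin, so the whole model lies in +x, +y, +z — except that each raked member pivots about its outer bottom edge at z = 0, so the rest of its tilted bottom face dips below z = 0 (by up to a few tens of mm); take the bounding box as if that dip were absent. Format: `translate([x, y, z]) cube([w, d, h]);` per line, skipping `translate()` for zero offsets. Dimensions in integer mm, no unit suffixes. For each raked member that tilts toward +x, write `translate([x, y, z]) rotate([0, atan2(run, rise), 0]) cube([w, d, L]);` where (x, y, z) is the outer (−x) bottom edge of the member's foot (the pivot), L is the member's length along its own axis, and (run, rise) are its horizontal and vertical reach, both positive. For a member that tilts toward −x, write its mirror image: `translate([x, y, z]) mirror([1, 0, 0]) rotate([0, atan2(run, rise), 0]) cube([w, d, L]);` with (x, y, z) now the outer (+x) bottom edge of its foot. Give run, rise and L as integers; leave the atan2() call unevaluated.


translate([228, 0, 665]) cube([102, 1203, 55]);
translate([0, 51, 0]) rotate([0, atan2(228, 665), 0]) cube([42, 45, 703]);
translate([558, 51, 0]) mirror([1, 0, 0]) rotate([0, atan2(228, 665), 0]) cube([42, 45, 703]);
translate([0, 1107, 0]) rotate([0, atan2(228, 665), 0]) cube([42, 45, 703]);
translate([558, 1107, 0]) mirror([1, 0, 0]) rotate([0, atan2(228, 665), 0]) cube([42, 45, 703]);


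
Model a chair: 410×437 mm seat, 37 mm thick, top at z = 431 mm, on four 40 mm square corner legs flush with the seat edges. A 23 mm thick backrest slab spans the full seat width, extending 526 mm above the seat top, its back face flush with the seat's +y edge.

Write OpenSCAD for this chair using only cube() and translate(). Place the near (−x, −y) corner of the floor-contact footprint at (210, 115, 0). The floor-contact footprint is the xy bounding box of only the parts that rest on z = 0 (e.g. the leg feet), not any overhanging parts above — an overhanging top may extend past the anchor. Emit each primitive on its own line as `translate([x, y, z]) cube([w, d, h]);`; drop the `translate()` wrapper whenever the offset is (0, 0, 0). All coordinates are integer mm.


translate([210, 115, 394]) cube([410, 437, 37]);
translate([210, 115, 0]) cube([40, 40, 394]);
translate([580, 115, 0]) cube([40, 40, 394]);
translate([210, 512, 0]) cube([40, 40, 394]);
translate([580, 512, 0]) cube([40, 40, 394]);
translate([210, 529, 431]) cube([410, 23, 526]);


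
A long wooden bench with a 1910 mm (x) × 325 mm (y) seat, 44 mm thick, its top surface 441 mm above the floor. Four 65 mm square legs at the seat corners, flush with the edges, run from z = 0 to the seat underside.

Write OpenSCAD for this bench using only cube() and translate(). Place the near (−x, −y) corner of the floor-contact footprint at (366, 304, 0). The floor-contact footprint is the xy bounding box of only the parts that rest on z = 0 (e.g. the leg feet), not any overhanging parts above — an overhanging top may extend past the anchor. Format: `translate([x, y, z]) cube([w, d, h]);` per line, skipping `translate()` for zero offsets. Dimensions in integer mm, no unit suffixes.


translate([366, 304, 397]) cube([1910, 325, 44]);
translate([366, 304, 0]) cube([65, 65, 397]);
translate([366, 564, 0]) cube([65, 65, 397]);
translate([2211, 304, 0]) cube([65, 65, 397]);
translate([2211, 564, 0]) cube([65, 65, 397]);


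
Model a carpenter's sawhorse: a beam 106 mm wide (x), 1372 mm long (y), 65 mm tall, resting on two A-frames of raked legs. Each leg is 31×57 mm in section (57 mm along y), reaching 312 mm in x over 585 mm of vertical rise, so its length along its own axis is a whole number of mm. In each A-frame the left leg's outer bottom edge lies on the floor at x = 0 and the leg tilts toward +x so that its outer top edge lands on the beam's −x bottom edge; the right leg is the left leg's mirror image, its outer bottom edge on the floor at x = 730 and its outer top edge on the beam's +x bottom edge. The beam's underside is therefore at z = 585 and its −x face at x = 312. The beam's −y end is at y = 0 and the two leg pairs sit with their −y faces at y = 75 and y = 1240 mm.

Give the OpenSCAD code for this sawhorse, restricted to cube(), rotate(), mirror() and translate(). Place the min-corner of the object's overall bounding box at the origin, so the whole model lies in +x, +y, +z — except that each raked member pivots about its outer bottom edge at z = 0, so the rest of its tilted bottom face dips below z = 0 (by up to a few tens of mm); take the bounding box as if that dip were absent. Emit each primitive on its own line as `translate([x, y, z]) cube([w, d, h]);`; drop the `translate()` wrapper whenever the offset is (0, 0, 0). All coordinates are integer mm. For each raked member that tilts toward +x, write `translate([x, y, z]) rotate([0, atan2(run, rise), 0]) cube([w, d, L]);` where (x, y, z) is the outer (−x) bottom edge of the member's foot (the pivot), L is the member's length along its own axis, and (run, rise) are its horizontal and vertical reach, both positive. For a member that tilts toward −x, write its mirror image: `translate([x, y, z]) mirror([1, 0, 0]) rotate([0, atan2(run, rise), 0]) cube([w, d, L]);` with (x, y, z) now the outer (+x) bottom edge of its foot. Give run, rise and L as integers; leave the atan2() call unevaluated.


translate([312, 0, 585]) cube([106, 1372, 65]);
translate([0, 75, 0]) rotate([0, atan2(312, 585), 0]) cube([31, 57, 663]);
translate([730, 75, 0]) mirror([1, 0, 0]) rotate([0, atan2(312, 585), 0]) cube([31, 57, 663]);
translate([0, 1240, 0]) rotate([0, atan2(312, 585), 0]) cube([31, 57, 663]);
translate([730, 1240, 0]) mirror([1, 0, 0]) rotate([0, atan2(312, 585), 0]) cube([31, 57, 663]);


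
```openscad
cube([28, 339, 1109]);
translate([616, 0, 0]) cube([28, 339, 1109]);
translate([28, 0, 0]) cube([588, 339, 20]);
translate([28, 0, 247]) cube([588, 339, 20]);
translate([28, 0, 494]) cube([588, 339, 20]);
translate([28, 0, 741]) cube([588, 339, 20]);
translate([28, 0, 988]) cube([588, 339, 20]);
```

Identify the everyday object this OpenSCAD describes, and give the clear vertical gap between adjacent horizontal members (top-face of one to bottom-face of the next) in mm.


A bookshelf. The clear shelf gap is 227 mm.

Two tall side panels with 5 horizontal boards between them — a bookshelf. The first two shelf undersides are at z = 0 and z = 247; with shelf thickness 20, the clear gap is 247 − 0 − 20 = 227 mm.


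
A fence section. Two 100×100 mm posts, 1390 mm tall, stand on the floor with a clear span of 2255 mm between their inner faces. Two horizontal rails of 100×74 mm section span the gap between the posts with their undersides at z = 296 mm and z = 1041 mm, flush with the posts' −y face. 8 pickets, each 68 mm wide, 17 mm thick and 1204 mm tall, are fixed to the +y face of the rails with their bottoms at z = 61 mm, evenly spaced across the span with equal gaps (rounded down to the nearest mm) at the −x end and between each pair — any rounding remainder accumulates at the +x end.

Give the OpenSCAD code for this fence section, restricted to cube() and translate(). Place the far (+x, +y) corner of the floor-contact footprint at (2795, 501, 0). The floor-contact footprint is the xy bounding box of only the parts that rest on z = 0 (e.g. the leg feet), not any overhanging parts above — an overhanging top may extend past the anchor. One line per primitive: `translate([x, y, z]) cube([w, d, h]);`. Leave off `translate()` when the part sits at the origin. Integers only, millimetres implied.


translate([340, 401, 0]) cube([100, 100, 1390]);
translate([2695, 401, 0]) cube([100, 100, 1390]);
translate([440, 401, 296]) cube([2255, 100, 74]);
translate([440, 401, 1041]) cube([2255, 100, 74]);
translate([630, 501, 61]) cube([68, 17, 1204]);
translate([888, 501, 61]) cube([68, 17, 1204]);
translate([1146, 501, 61]) cube([68, 17, 1204]);
translate([1404, 501, 61]) cube([68, 17, 1204]);
translate([1662, 501, 61]) cube([68, 17, 1204]);
translate([1920, 501, 61]) cube([68, 17, 1204]);
translate([2178, 501, 61]) cube([68, 17, 1204]);
translate([2436, 501, 61]) cube([68, 17, 1204]);


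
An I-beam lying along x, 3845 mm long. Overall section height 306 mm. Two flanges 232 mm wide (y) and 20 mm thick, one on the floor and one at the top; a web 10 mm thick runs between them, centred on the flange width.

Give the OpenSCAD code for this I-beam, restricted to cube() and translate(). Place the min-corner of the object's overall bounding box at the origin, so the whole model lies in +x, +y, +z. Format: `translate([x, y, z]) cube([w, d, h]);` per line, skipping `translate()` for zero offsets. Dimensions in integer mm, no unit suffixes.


cube([3845, 232, 20]);
translate([0, 111, 20]) cube([3845, 10, 266]);
translate([0, 0, 286]) cube([3845, 232, 20]);


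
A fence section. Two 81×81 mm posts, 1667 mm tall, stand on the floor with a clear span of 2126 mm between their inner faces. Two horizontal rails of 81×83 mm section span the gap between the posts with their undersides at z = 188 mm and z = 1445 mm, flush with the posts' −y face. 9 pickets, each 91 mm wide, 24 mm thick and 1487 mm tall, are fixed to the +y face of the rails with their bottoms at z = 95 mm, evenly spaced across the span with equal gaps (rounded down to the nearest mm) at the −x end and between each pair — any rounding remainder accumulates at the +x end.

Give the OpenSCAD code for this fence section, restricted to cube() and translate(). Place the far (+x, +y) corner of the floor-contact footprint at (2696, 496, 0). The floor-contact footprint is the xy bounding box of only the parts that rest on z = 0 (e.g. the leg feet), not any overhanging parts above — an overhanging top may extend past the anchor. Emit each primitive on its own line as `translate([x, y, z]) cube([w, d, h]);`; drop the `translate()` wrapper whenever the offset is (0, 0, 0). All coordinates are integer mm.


translate([408, 415, 0]) cube([81, 81, 1667]);
translate([2615, 415, 0]) cube([81, 81, 1667]);
translate([489, 415, 188]) cube([2126, 81, 83]);
translate([489, 415, 1445]) cube([2126, 81, 83]);
translate([619, 496, 95]) cube([91, 24, 1487]);
translate([840, 496, 95]) cube([91, 24, 1487]);
translate([1061, 496, 95]) cube([91, 24, 1487]);
translate([1282, 496, 95]) cube([91, 24, 1487]);
translate([1503, 496, 95]) cube([91, 24, 1487]);
translate([1724, 496, 95]) cube([91, 24, 1487]);
translate([1945, 496, 95]) cube([91, 24, 1487]);
translate([2166, 496, 95]) cube([91, 24, 1487]);
translate([2387, 496, 95]) cube([91, 24, 1487]);


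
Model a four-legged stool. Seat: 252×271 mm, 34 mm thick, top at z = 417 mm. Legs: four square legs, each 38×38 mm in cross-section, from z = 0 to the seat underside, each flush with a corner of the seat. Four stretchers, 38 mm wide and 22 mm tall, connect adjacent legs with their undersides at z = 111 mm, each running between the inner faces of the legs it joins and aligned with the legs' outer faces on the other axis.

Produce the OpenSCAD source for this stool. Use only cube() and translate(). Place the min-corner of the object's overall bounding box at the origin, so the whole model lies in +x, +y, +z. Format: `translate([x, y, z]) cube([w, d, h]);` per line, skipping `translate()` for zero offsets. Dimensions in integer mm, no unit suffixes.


translate([0, 0, 383]) cube([252, 271, 34]);
cube([38, 38, 383]);
translate([214, 0, 0]) cube([38, 38, 383]);
translate([0, 233, 0]) cube([38, 38, 383]);
translate([214, 233, 0]) cube([38, 38, 383]);
translate([38, 0, 111]) cube([176, 38, 22]);
translate([38, 233, 111]) cube([176, 38, 22]);
translate([0, 38, 111]) cube([38, 195, 22]);
translate([214, 38, 111]) cube([38, 195, 22]);


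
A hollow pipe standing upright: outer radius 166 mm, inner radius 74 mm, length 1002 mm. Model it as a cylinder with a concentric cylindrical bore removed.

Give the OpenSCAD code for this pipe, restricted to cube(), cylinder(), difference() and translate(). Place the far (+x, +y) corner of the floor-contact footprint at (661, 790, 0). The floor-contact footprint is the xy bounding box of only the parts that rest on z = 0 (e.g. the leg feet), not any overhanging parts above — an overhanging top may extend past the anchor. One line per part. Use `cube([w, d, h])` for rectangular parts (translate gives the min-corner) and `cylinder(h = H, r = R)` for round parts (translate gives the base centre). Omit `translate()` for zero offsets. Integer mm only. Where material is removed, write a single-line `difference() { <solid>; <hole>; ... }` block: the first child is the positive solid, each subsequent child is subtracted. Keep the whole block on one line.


difference() { translate([495, 624, 0]) cylinder(h = 1002, r = 166); translate([495, 624, 0]) cylinder(h = 1002, r = 74); }


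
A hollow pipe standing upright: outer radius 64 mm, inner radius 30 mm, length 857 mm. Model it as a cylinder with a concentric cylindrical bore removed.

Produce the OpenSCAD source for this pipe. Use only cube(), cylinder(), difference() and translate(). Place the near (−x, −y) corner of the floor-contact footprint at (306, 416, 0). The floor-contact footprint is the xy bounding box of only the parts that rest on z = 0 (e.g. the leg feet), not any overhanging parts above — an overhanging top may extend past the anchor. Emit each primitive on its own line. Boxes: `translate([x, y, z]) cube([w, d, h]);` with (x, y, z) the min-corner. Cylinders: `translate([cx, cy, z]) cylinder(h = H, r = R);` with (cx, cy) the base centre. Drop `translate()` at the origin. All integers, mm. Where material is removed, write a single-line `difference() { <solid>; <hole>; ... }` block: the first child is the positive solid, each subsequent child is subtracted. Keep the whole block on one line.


difference() { translate([370, 480, 0]) cylinder(h = 857, r = 64); translate([370, 480, 0]) cylinder(h = 857, r = 30); }


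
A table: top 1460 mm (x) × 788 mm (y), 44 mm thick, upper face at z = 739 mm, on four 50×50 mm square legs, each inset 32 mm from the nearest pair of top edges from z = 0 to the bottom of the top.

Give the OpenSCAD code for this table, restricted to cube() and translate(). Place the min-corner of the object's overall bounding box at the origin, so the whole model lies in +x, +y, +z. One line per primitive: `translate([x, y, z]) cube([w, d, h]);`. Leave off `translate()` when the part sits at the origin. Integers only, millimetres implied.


translate([0, 0, 695]) cube([1460, 788, 44]);
translate([32, 32, 0]) cube([50, 50, 695]);
translate([1378, 32, 0]) cube([50, 50, 695]);
translate([32, 706, 0]) cube([50, 50, 695]);
translate([1378, 706, 0]) cube([50, 50, 695]);


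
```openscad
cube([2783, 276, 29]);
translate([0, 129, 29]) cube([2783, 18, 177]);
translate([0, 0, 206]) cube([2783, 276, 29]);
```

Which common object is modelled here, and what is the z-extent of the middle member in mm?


An I-beam. The web height is 177 mm.

Two wide flanges with a thin centred web — an I-beam. Overall 235 mm minus two 29 mm flanges gives a web of 235 − 2·29 = 177 mm.


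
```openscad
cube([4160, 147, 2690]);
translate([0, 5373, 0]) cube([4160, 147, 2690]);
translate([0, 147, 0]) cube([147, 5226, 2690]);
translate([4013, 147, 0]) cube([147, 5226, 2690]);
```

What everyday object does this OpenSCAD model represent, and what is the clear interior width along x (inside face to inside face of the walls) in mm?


A house (or room) frame. The interior width is 3866 mm.

Four 2690 mm walls enclosing a rectangle with no floor or roof — a room or house frame. Outside width is 4160 mm and wall thickness is 147 mm, so the interior width is 4160 − 2 × 147 = 3866 mm.


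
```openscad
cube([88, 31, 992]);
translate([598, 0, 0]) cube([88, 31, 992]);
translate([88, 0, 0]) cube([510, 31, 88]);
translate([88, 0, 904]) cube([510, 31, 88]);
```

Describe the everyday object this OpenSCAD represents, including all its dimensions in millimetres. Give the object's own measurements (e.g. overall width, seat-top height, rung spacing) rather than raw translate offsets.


A rectangular picture frame lying in the x–z plane (depth along y). The opening is 510 mm wide (x) by 816 mm tall (z), surrounded by a border 88 mm wide on all four sides. The frame is 31 mm deep and is made of two full-height vertical stiles with two horizontal rails fitted between them.


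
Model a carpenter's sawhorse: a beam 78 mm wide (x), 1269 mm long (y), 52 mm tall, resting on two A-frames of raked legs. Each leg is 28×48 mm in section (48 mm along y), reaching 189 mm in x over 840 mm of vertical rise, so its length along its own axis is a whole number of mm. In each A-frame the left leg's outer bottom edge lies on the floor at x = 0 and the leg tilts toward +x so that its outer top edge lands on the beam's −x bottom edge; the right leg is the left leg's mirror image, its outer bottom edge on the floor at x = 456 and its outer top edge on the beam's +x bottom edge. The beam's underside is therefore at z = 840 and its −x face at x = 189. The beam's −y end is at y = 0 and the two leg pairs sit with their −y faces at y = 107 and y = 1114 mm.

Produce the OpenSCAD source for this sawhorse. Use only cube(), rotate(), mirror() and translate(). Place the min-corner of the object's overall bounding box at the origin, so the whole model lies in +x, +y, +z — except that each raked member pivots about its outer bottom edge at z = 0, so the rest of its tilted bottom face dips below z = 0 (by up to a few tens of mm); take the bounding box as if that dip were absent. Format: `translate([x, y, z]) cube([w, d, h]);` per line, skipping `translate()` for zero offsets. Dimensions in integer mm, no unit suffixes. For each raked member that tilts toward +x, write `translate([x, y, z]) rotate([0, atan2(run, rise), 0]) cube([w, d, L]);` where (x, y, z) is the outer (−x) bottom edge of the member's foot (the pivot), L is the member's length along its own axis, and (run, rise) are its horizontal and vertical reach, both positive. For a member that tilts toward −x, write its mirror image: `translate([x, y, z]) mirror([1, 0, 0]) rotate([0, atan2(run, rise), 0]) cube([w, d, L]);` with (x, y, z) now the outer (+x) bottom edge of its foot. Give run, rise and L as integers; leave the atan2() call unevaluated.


// leg length = √(189² + 840²) = 861
// right-leg outer foot x = 2·189 + 78 = 456
// beam min-corner = (189, 0, 840)
translate([189, 0, 840]) cube([78, 1269, 52]);
translate([0, 107, 0]) rotate([0, atan2(189, 840), 0]) cube([28, 48, 861]);
translate([456, 107, 0]) mirror([1, 0, 0]) rotate([0, atan2(189, 840), 0]) cube([28, 48, 861]);
translate([0, 1114, 0]) rotate([0, atan2(189, 840), 0]) cube([28, 48, 861]);
translate([456, 1114, 0]) mirror([1, 0, 0]) rotate([0, atan2(189, 840), 0]) cube([28, 48, 861]);


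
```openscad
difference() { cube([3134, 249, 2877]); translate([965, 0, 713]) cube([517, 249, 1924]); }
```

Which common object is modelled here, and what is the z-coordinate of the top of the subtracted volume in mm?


A wall with a window opening. The window head height is 2637 mm.

A wall with a rectangular opening subtracted — a window. Sill at z = 713, opening 1924 mm tall, so the head is at 713 + 1924 = 2637 mm.


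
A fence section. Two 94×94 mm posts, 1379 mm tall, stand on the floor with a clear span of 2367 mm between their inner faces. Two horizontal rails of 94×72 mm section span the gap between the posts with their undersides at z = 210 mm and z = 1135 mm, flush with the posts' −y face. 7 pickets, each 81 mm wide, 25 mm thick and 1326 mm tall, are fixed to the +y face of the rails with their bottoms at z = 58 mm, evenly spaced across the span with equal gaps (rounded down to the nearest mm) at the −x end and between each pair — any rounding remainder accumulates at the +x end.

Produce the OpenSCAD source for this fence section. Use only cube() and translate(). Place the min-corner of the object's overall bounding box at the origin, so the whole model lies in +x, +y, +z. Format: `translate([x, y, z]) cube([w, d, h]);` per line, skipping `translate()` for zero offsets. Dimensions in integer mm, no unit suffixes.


cube([94, 94, 1379]);
translate([2461, 0, 0]) cube([94, 94, 1379]);
translate([94, 0, 210]) cube([2367, 94, 72]);
translate([94, 0, 1135]) cube([2367, 94, 72]);
translate([319, 94, 58]) cube([81, 25, 1326]);
translate([625, 94, 58]) cube([81, 25, 1326]);
translate([931, 94, 58]) cube([81, 25, 1326]);
translate([1237, 94, 58]) cube([81, 25, 1326]);
translate([1543, 94, 58]) cube([81, 25, 1326]);
translate([1849, 94, 58]) cube([81, 25, 1326]);
translate([2155, 94, 58]) cube([81, 25, 1326]);


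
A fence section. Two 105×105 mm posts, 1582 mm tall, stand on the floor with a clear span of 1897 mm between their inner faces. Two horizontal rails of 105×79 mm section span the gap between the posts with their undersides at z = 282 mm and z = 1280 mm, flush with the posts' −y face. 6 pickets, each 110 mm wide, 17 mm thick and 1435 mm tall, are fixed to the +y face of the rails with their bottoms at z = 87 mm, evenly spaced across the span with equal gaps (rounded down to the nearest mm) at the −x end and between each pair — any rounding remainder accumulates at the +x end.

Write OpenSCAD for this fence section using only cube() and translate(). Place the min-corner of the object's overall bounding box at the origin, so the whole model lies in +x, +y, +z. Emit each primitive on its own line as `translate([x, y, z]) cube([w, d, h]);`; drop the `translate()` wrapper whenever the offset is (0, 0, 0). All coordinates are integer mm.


cube([105, 105, 1582]);
translate([2002, 0, 0]) cube([105, 105, 1582]);
translate([105, 0, 282]) cube([1897, 105, 79]);
translate([105, 0, 1280]) cube([1897, 105, 79]);
translate([281, 105, 87]) cube([110, 17, 1435]);
translate([567, 105, 87]) cube([110, 17, 1435]);
translate([853, 105, 87]) cube([110, 17, 1435]);
translate([1139, 105, 87]) cube([110, 17, 1435]);
translate([1425, 105, 87]) cube([110, 17, 1435]);
translate([1711, 105, 87]) cube([110, 17, 1435]);


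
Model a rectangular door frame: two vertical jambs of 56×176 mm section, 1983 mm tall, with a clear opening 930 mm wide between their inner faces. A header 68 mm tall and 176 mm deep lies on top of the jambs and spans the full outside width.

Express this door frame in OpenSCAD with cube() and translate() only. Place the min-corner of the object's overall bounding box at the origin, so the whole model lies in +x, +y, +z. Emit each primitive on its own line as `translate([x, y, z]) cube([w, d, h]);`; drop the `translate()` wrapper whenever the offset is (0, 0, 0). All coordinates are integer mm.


cube([56, 176, 1983]);
translate([986, 0, 0]) cube([56, 176, 1983]);
translate([0, 0, 1983]) cube([1042, 176, 68]);


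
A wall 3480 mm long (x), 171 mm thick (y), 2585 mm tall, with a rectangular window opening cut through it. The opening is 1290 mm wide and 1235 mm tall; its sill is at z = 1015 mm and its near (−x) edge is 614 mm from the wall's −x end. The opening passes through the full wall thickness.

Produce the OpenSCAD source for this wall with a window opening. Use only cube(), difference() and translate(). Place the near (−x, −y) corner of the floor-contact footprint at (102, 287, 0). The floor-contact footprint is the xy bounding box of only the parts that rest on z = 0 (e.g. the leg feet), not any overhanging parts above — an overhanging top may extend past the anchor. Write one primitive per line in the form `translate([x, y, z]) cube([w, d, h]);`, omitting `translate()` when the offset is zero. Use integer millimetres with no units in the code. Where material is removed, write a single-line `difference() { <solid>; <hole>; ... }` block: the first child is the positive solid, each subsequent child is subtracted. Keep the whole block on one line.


difference() { translate([102, 287, 0]) cube([3480, 171, 2585]); translate([716, 287, 1015]) cube([1290, 171, 1235]); }


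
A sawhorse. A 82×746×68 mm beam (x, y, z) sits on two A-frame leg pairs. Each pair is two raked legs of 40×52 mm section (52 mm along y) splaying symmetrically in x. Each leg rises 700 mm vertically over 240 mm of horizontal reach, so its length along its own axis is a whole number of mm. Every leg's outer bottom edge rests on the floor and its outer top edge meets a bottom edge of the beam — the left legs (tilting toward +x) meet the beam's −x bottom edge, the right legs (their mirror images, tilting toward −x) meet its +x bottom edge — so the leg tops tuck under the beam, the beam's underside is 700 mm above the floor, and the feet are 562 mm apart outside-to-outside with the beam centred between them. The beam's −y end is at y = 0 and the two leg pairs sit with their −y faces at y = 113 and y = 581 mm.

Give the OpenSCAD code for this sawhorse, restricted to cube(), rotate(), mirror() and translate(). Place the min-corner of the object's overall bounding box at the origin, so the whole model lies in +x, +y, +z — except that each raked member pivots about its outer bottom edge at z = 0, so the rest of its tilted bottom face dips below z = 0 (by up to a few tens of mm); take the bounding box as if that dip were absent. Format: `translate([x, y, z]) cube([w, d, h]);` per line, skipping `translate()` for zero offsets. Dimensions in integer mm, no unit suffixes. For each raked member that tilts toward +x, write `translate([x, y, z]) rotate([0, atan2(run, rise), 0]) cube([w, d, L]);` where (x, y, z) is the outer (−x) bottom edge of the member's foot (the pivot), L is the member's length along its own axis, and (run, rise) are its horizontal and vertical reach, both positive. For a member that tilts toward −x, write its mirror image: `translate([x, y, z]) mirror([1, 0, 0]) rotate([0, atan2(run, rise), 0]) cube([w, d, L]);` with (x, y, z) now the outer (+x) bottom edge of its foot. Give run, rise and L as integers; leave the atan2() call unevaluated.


translate([240, 0, 700]) cube([82, 746, 68]);
translate([0, 113, 0]) rotate([0, atan2(240, 700), 0]) cube([40, 52, 740]);
translate([562, 113, 0]) mirror([1, 0, 0]) rotate([0, atan2(240, 700), 0]) cube([40, 52, 740]);
translate([0, 581, 0]) rotate([0, atan2(240, 700), 0]) cube([40, 52, 740]);
translate([562, 581, 0]) mirror([1, 0, 0]) rotate([0, atan2(240, 700), 0]) cube([40, 52, 740]);


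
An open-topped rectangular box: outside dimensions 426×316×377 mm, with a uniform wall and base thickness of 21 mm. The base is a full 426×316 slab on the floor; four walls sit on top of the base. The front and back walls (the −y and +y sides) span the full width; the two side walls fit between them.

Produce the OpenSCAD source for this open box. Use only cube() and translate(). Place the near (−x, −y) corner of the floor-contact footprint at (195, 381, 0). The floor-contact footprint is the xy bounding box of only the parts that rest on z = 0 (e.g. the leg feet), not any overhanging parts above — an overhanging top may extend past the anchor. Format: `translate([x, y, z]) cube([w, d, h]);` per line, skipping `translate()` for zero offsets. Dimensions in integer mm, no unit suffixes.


translate([195, 381, 0]) cube([426, 316, 21]);
translate([195, 381, 21]) cube([426, 21, 356]);
translate([195, 676, 21]) cube([426, 21, 356]);
translate([195, 402, 21]) cube([21, 274, 356]);
translate([600, 402, 21]) cube([21, 274, 356]);


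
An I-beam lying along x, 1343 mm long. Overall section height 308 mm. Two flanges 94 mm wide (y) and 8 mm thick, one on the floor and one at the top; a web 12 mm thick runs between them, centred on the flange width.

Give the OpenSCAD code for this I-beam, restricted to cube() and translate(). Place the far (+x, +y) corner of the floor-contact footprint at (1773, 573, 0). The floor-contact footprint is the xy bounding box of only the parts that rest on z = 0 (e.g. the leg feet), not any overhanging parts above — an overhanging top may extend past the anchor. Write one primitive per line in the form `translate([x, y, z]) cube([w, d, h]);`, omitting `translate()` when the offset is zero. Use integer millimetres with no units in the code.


translate([430, 479, 0]) cube([1343, 94, 8]);
translate([430, 520, 8]) cube([1343, 12, 292]);
translate([430, 479, 300]) cube([1343, 94, 8]);


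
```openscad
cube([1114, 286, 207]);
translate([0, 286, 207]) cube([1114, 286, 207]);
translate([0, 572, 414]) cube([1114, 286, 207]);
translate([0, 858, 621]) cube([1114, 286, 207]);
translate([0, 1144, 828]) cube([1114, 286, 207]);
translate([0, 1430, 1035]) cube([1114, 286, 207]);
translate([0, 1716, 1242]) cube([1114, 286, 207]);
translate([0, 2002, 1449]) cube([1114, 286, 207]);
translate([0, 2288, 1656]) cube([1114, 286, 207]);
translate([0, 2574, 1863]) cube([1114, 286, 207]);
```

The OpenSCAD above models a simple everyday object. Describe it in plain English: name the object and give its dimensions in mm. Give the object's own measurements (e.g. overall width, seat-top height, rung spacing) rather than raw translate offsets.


A straight staircase of 10 solid steps. Each step is 1114 mm wide (x), 286 mm deep (y, the going) and 207 mm tall (the rise). The first step rests on the floor; each subsequent step sits one going further in +y and one rise higher in +z, directly behind and above the previous step with no overlap.


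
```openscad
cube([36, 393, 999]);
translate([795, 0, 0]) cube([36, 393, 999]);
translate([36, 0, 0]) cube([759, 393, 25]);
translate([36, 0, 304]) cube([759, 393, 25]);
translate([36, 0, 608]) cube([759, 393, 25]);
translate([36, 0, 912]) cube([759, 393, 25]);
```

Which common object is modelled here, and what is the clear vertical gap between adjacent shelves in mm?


A bookshelf. The clear shelf gap is 279 mm.

Two tall side panels with 4 horizontal boards between them — a bookshelf. The first two shelf undersides are at z = 0 and z = 304; with shelf thickness 25, the clear gap is 304 − 0 − 25 = 279 mm.


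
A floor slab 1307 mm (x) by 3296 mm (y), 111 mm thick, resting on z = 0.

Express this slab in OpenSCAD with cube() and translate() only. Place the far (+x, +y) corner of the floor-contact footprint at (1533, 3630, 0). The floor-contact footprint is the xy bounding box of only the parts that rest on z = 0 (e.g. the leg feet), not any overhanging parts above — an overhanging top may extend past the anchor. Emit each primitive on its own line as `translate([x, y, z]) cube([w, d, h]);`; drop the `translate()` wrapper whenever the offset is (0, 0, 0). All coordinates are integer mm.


translate([226, 334, 0]) cube([1307, 3296, 111]);


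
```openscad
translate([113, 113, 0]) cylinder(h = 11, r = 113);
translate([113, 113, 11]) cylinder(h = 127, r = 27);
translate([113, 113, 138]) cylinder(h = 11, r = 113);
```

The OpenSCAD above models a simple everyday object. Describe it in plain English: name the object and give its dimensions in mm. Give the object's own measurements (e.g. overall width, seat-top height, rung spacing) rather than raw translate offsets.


A spool: two coaxial disc flanges of radius 113 mm and thickness 11 mm, joined by a core cylinder of radius 27 mm and height 127 mm. The lower flange rests on z = 0 and the three cylinders share a vertical axis.


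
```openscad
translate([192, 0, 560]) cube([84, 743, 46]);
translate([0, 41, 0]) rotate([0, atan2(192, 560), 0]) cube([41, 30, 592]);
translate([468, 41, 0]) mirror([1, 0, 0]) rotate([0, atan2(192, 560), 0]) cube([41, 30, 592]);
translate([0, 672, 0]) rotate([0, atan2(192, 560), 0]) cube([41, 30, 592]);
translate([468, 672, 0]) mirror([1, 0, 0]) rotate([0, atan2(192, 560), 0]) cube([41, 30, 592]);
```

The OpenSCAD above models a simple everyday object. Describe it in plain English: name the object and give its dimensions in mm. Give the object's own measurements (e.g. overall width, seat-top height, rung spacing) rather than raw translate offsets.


A sawhorse. A 84×743×46 mm beam (x, y, z) sits on two A-frame leg pairs. Each pair is two raked legs of 41×30 mm section (30 mm along y) splaying symmetrically in x. Each leg rises 560 mm vertically over 192 mm of horizontal reach and is 592 mm long along its own axis. Every leg's outer bottom edge rests on the floor and its outer top edge meets a bottom edge of the beam — the left legs (tilting toward +x) meet the beam's −x bottom edge, the right legs (their mirror images, tilting toward −x) meet its +x bottom edge — so the leg tops tuck under the beam, the beam's underside is 560 mm above the floor, and the feet are 468 mm apart outside-to-outside with the beam centred between them. The two leg pairs are set in 41 mm from either end of the beam.


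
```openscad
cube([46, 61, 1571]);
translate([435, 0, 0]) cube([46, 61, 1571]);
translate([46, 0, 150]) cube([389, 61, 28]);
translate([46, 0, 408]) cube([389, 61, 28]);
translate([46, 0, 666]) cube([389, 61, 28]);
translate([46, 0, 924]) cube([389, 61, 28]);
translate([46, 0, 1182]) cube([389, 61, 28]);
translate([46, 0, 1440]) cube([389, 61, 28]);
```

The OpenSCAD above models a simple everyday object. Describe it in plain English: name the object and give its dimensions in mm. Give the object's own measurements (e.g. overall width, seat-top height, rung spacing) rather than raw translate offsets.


A straight ladder. Two 46×61 mm vertical rails, 1571 mm tall, stand 481 mm apart (outside-to-outside) with their front faces coplanar on the −y side. 6 rungs, each 61 mm deep and 28 mm tall, span between the inner faces of the rails, front faces flush with the rails. The lowest rung's underside is at z = 150 mm and rungs are spaced 258 mm apart (underside to underside).


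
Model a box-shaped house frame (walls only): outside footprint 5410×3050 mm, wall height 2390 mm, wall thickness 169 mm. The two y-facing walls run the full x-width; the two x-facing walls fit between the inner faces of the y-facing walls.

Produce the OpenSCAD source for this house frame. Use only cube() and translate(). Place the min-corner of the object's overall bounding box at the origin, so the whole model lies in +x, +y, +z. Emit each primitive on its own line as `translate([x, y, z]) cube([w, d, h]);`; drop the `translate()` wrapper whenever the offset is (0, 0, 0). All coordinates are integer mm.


cube([5410, 169, 2390]);
translate([0, 2881, 0]) cube([5410, 169, 2390]);
translate([0, 169, 0]) cube([169, 2712, 2390]);
translate([5241, 169, 0]) cube([169, 2712, 2390]);


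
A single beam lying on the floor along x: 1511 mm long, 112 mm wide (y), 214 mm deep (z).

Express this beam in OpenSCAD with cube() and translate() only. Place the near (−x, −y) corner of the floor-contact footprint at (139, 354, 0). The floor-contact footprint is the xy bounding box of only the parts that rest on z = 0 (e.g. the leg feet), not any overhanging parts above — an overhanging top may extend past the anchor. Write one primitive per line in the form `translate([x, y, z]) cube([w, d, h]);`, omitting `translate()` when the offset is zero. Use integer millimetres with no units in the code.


translate([139, 354, 0]) cube([1511, 112, 214]);
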